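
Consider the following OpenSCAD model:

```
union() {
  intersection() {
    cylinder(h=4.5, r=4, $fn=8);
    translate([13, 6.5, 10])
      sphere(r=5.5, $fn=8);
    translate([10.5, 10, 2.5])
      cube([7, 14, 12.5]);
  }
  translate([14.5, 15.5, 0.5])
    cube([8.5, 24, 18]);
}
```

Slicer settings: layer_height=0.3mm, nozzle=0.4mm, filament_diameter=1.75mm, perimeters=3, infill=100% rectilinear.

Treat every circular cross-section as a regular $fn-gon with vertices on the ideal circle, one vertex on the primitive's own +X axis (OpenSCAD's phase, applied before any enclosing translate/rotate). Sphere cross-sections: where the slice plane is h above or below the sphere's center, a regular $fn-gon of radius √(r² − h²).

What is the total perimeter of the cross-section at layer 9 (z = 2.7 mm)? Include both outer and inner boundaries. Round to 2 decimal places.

At z = 2.7 mm: the cylinder: section is a regular 8-gon, circumradius r=4 (perimeter = 2·8·4.000·sin(180°/8) = 24.49 mm); the sphere at (13, 6.5) is not intersected at this z (|z−center|=7.300 > r=5.5); the 7×14 cube at (10.5, 10) contributes its full rectangle (perimeter 42.00 mm); Taking the intersection: at least one operand is absent at this height, so nothing remains; the 8.5×24 cube at (14.5, 15.5) contributes its full rectangle (perimeter 65.00 mm); Combining (union): only the 8.5×24 cube at (14.5, 15.5) is present, so the union is just that shape — boundary = 65.00 mm. Overall, the cross-section is a single solid region. Total boundary length (outer) = 65.00 mm.

65.00 mm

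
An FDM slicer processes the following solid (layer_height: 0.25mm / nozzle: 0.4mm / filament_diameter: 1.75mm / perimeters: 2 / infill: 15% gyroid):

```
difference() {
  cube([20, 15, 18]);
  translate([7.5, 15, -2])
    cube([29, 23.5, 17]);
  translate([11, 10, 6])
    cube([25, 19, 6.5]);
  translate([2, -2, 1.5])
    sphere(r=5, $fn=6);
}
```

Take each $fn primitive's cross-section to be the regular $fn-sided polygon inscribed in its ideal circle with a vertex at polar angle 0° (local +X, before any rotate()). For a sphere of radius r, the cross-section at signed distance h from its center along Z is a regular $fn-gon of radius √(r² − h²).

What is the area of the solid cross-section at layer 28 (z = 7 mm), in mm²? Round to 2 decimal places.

At z = 7 mm: the 20×15 cube contributes its full rectangle (area 300.00 mm²); the 29×23.5 cube at (7.5, 15) contributes its full rectangle (area 681.50 mm²); the 25×19 cube at (11, 10) contributes its full rectangle (area 475.00 mm²); the sphere at (2, -2) does not reach this height (|z−center|=5.500 > r=5); After the difference (first − rest): starting from the 20×15 cube (300.00 mm²), the 29×23.5 cube at (7.5, 15) misses the remaining region (no effect); the 25×19 cube at (11, 10) partially overlaps it — only the 45.00 mm² overlap (of its 475.00 mm²) is removed, clipping the outline — area = 255.00 mm². Overall, the cross-section is a single solid region. Net area = 255.00 mm².

255.00 mm²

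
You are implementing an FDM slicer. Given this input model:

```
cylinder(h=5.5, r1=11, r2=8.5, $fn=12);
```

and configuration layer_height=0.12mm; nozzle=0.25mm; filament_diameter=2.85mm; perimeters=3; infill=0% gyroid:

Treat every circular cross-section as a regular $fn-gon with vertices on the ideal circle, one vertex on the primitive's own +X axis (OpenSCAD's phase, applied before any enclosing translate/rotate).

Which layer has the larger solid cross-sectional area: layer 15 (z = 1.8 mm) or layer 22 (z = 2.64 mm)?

layer 15 (z = 1.8 mm)

Layer 15 (z = 1.8): the cone (r1=11→r2=8.5) has section circumradius 10.182 here — a regular 12-gon (area = (12/2)·10.182²·sin(360°/12) = 311.01 mm²). So its area = 311.01 mm². Layer 22 (z = 2.64): the cone (r1=11→r2=8.5) has section circumradius 9.800 here — a regular 12-gon (area = (12/2)·9.800²·sin(360°/12) = 288.12 mm²). So its area = 288.12 mm². Layer 15 is larger (311.01 vs 288.12 mm²).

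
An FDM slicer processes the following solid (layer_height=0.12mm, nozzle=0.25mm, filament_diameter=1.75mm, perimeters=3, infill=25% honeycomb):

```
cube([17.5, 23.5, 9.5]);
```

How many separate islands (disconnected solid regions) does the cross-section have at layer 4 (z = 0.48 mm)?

1

At z = 0.48 mm: the 17.5×23.5 cube contributes its full rectangle. Overall, the cross-section is a single solid region. Island count = 1.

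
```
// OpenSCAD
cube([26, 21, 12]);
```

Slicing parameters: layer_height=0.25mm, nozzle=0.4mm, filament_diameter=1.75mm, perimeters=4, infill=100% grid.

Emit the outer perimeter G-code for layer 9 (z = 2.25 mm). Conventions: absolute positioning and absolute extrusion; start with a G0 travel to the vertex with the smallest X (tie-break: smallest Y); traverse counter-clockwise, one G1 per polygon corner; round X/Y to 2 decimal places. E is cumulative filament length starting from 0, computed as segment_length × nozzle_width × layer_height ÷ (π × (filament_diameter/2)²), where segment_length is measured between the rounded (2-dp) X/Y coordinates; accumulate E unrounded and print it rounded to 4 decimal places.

G0 X0.00 Y0.00 Z2.25
G1 X26.00 Y0.00 E1.0810
G1 X26.00 Y21.00 E1.9540
G1 X0.00 Y21.00 E3.0350
G1 X0.00 Y0.00 E3.9081

At z = 2.25 mm: the cube is present — its section is the full 26×21 rectangle. The outline is a single polygon with 4 vertices. Extrusion per mm of travel: 0.4 × 0.25 / (π × 0.875²) = 0.041575. Accumulating E over each segment gives final E = 3.9081.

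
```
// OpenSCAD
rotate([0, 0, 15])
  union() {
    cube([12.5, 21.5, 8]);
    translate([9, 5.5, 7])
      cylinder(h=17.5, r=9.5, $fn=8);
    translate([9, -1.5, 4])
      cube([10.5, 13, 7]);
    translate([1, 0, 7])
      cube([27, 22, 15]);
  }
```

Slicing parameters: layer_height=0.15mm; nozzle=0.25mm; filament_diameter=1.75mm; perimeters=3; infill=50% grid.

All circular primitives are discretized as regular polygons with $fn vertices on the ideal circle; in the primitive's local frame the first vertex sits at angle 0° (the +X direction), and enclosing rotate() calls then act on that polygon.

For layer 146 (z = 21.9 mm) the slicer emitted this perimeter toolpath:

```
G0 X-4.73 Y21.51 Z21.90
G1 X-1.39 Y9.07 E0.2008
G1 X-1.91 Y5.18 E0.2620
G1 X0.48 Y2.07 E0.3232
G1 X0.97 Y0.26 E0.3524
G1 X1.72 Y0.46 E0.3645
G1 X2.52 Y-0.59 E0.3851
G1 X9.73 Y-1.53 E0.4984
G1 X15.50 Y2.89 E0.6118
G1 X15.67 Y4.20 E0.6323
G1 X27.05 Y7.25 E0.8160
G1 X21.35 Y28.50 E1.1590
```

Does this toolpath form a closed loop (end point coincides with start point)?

no

Start point (G0): (-4.73, 21.51). End point (last G1): the path does not return to the start — open.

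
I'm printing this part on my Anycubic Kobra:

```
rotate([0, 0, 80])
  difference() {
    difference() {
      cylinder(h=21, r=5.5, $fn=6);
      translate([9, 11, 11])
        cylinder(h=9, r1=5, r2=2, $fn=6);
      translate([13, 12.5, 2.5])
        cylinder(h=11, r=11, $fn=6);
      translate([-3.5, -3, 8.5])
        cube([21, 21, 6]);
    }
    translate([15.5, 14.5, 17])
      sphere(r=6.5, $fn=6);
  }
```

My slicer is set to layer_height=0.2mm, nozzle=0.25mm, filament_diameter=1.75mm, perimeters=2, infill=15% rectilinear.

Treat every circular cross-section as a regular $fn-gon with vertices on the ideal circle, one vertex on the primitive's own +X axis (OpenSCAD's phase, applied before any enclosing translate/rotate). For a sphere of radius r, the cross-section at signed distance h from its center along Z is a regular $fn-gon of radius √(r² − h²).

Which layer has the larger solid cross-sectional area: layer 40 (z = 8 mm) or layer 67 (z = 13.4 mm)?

layer 40 (z = 8 mm)

Layer 40 (z = 8): the r=5.5 cylinder contributes a regular 6-gon of circumradius 5.5 (area = (6/2)·5.500²·sin(360°/6) = 78.59 mm²); the cone at (9, 11) does not reach this height (z outside [11, 20]); the r=11 cylinder at (13, 12.5) gives a regular 6-gon of circumradius 11 (constant along its height) (area = (6/2)·11.000²·sin(360°/6) = 314.37 mm²); the cube at (-3.5, -3) is not intersected at this z (z outside [8.5, 14.5]); Subtracting the remaining from the first: starting from the r=5.5 cylinder (78.59 mm²), the r=11 cylinder at (13, 12.5) misses the remaining region (no effect) — area = 78.59 mm²; the sphere at (15.5, 14.5) does not reach this height (|z−center|=9.000 > r=6.5); Subtracting the remaining from the first: none of the subtracted shapes is present at this height, so that combined region is unchanged — area = 78.59 mm²; (rotated 80° about Z; rotation is an isometry so areas/perimeters/island counts are preserved). So its area = 78.59 mm². Layer 67 (z = 13.4): the cylinder: section is a regular 6-gon, circumradius r=5.5 (area = (6/2)·5.500²·sin(360°/6) = 78.59 mm²); the cone at (9, 11) (r1=5→r2=2) has section circumradius 4.200 here — a regular 6-gon (area = (6/2)·4.200²·sin(360°/6) = 45.83 mm²); the cylinder at (13, 12.5): section is a regular 6-gon, circumradius r=11 (area = (6/2)·11.000²·sin(360°/6) = 314.37 mm²); the 21×21 cube at (-3.5, -3) contributes its full rectangle (area 441.00 mm²); Subtracting the remaining from the first: starting from the r=5.5 cylinder (78.59 mm²), the cone at (9, 11) misses the remaining region (no effect); the r=11 cylinder at (13, 12.5) misses the remaining region (no effect); the 21×21 cube at (-3.5, -3) partially overlaps it — only the 60.23 mm² overlap (of its 441.00 mm²) is removed, clipping the outline — area = 18.36 mm²; the sphere at (15.5, 14.5): section is a regular 6-gon, circumradius = √(r²−h²) = √(6.5²−3.6²) = 5.412 (area = (6/2)·5.412²·sin(360°/6) = 76.10 mm²); Taking the first minus the rest: starting from that combined region (18.36 mm²), the r=6.5 sphere at (15.5, 14.5) misses the remaining region (no effect) — area = 18.36 mm²; (whole slice rotated 80° about Z — lengths, areas and connectivity unchanged). So its area = 18.36 mm². Layer 40 is larger (78.59 vs 18.36 mm²).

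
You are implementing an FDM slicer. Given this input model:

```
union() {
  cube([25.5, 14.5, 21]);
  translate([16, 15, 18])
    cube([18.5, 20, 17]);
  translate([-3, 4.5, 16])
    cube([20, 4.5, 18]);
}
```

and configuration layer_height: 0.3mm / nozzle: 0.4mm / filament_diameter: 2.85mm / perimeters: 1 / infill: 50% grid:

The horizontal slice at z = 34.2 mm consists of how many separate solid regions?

At z = 34.2 mm: the cube is not intersected at this z (z outside [0, 21]); the cube at (16, 15) (footprint 18.5×20) is included at this height; the cube at (-3, 4.5) is not intersected at this z (z outside [16, 34]); Merging all regions: only the 18.5×20 cube at (16, 15) is present, so the union is just that shape — 1 connected region. The result has 1 disconnected region.

1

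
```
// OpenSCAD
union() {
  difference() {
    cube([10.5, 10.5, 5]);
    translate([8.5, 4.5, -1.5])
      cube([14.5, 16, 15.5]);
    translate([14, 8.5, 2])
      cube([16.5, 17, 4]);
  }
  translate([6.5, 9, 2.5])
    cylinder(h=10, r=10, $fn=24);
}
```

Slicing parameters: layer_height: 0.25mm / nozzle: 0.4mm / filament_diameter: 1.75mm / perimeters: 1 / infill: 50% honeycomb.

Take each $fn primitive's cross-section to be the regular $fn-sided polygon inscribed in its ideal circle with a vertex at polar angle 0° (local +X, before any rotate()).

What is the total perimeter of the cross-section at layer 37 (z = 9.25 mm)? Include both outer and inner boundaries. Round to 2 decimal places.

62.65 mm

At z = 9.25 mm: the cube is absent (z outside [0, 5]); the 14.5×16 cube at (8.5, 4.5) contributes its full rectangle (perimeter 61.00 mm); the cube at (14, 8.5) is absent (z outside [2, 6]); After the difference (first − rest): the first operand is absent here, so nothing remains; the r=10 cylinder at (6.5, 9) gives a regular 24-gon of circumradius 10 (constant along its height) (perimeter = 2·24·10.000·sin(180°/24) = 62.65 mm); Taking the union: only the r=10 cylinder at (6.5, 9) is present, so the union is just that shape — boundary = 62.65 mm. Overall, the cross-section is a single solid region. Total boundary length (outer) = 62.65 mm.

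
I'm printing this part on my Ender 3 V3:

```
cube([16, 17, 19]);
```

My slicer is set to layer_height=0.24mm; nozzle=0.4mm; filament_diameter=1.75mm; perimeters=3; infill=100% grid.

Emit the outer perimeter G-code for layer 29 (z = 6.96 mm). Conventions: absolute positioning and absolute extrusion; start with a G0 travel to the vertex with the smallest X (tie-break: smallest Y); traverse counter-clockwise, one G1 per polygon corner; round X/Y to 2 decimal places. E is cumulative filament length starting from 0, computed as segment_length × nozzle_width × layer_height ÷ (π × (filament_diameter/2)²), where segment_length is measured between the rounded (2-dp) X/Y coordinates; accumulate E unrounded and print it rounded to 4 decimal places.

G0 X0.00 Y0.00 Z6.96
G1 X16.00 Y0.00 E0.6386
G1 X16.00 Y17.00 E1.3171
G1 X0.00 Y17.00 E1.9557
G1 X0.00 Y0.00 E2.6342

At z = 6.96 mm: the cube is present — its section is the full 16×17 rectangle. The outline is a single polygon with 4 vertices. Extrusion per mm of travel: 0.4 × 0.24 / (π × 0.875²) = 0.039912. Accumulating E over each segment gives final E = 2.6342.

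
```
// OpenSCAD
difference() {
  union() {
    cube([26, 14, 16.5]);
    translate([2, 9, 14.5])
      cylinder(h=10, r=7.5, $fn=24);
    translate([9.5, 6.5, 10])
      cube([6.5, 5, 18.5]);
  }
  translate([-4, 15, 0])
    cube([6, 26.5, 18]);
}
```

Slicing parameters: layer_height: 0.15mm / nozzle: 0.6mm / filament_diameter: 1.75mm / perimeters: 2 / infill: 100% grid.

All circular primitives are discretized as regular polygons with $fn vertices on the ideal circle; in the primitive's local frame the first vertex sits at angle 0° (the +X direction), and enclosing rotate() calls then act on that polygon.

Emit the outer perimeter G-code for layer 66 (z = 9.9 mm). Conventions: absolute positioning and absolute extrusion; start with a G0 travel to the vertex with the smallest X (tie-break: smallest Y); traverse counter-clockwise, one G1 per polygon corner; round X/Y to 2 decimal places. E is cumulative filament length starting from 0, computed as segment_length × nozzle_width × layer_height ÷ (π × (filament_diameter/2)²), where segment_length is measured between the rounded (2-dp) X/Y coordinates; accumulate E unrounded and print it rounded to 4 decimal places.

G0 X0.00 Y0.00 Z9.90
G1 X26.00 Y0.00 E0.9729
G1 X26.00 Y14.00 E1.4967
G1 X0.00 Y14.00 E2.4696
G1 X0.00 Y0.00 E2.9934

At z = 9.9 mm: the cube is present — its section is the full 26×14 rectangle; the cylinder at (2, 9) does not reach this height (z outside [14.5, 24.5]); the cube at (9.5, 6.5) does not reach this height (z outside [10, 28.5]); Taking the union: only the 26×14 cube is present, so the union is just that shape — 1 connected region; the cube at (-4, 15) (footprint 6×26.5) is included at this height; After the difference (first − rest): starting from that combined region, the 6×26.5 cube at (-4, 15) misses the remaining region (no effect) — 1 connected region. The outline is a single polygon with 4 vertices. Extrusion per mm of travel: 0.6 × 0.15 / (π × 0.875²) = 0.037418. Accumulating E over each segment gives final E = 2.9934.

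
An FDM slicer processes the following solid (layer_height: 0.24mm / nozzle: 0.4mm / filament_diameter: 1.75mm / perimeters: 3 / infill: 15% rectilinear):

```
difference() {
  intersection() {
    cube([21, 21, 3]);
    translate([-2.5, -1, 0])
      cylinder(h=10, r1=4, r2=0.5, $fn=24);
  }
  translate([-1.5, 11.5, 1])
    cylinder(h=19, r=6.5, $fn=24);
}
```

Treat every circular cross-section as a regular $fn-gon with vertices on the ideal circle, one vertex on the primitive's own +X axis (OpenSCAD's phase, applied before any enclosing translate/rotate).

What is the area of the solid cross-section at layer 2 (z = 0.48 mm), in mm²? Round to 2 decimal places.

At z = 0.48 mm: the 21×21 cube contributes its full rectangle (area 441.00 mm²); the cone at (-2.5, -1) (r1=4→r2=0.5) has section circumradius 3.832 here — a regular 24-gon (area = (24/2)·3.832²·sin(360°/24) = 45.61 mm²); Keeping only the common overlap: the cone at (-2.5, -1) partially overlaps the 21×21 cube; clipping to the common part keeps 1.35 mm² — area = 1.35 mm²; the cylinder at (-1.5, 11.5) does not reach this height (z outside [1, 20]); Taking the first minus the rest: none of the subtracted shapes is present at this height, so that combined region is unchanged — area = 1.35 mm². Overall, the cross-section is a single solid region. Net area = 1.35 mm².

1.35 mm²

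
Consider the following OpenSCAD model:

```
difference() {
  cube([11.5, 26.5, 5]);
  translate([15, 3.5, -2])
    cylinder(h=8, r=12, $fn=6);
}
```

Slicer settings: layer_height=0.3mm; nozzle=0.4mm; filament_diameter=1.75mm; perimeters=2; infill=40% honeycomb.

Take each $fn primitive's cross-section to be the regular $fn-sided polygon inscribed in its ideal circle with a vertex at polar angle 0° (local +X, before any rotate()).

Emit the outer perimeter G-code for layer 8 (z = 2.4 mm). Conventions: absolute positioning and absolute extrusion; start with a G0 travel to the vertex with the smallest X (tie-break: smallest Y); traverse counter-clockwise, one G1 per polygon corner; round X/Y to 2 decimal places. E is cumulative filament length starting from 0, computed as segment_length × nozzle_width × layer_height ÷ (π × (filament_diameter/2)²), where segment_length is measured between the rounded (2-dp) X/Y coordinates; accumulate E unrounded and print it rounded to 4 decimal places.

G0 X0.00 Y0.00 Z2.40
G1 X5.02 Y0.00 E0.2504
G1 X3.00 Y3.50 E0.4521
G1 X9.00 Y13.89 E1.0506
G1 X11.50 Y13.89 E1.1754
G1 X11.50 Y26.50 E1.8045
G1 X0.00 Y26.50 E2.3782
G1 X0.00 Y0.00 E3.7003

At z = 2.4 mm: the cube is present — its section is the full 11.5×26.5 rectangle; the r=12 cylinder at (15, 3.5) contributes a regular 6-gon of circumradius 12; Taking the first minus the rest: starting from the 11.5×26.5 cube, the r=12 cylinder at (15, 3.5) partially overlaps it — only the 83.37 mm² overlap (of its 374.12 mm²) is removed, clipping the outline — 1 connected region. The outline is a single polygon with 7 vertices. Extrusion per mm of travel: 0.4 × 0.3 / (π × 0.875²) = 0.049890. Accumulating E over each segment gives final E = 3.7003.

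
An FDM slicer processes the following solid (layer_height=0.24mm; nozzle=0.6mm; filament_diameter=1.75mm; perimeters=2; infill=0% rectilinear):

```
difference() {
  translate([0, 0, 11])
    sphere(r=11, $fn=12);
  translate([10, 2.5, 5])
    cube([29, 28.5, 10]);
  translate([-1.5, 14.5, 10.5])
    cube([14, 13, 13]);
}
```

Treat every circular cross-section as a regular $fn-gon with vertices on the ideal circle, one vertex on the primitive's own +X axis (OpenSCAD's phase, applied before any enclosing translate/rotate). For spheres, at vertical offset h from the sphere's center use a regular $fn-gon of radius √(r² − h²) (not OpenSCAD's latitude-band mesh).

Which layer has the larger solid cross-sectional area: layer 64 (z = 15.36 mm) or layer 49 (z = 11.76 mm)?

layer 49 (z = 11.76 mm)

Layer 64 (z = 15.36): the sphere: section is a regular 12-gon, circumradius = √(r²−h²) = √(11²−4.36²) = 10.099 (area = (12/2)·10.099²·sin(360°/12) = 305.97 mm²); the cube at (10, 2.5) is not intersected at this z (z outside [5, 15]); the 14×13 cube at (-1.5, 14.5) contributes its full rectangle (area 182.00 mm²); Taking the first minus the rest: starting from the r=11 sphere (305.97 mm²), the 14×13 cube at (-1.5, 14.5) misses the remaining region (no effect) — area = 305.97 mm². So its area = 305.97 mm². Layer 49 (z = 11.76): the r=11 sphere slices to a regular 12-gon of circumradius 10.974 (√(r²−h²) with h=0.76 from center) (area = (12/2)·10.974²·sin(360°/12) = 361.27 mm²); the 29×28.5 cube at (10, 2.5) contributes its full rectangle (area 826.50 mm²); the cube at (-1.5, 14.5) is present — its section is the full 14×13 rectangle (area 182.00 mm²); After the difference (first − rest): starting from the r=11 sphere (361.27 mm²), the 29×28.5 cube at (10, 2.5) partially overlaps it — only the 0.17 mm² overlap (of its 826.50 mm²) is removed, clipping the outline; the 14×13 cube at (-1.5, 14.5) misses the remaining region (no effect) — area = 361.09 mm². So its area = 361.09 mm². Layer 49 is larger (361.09 vs 305.97 mm²).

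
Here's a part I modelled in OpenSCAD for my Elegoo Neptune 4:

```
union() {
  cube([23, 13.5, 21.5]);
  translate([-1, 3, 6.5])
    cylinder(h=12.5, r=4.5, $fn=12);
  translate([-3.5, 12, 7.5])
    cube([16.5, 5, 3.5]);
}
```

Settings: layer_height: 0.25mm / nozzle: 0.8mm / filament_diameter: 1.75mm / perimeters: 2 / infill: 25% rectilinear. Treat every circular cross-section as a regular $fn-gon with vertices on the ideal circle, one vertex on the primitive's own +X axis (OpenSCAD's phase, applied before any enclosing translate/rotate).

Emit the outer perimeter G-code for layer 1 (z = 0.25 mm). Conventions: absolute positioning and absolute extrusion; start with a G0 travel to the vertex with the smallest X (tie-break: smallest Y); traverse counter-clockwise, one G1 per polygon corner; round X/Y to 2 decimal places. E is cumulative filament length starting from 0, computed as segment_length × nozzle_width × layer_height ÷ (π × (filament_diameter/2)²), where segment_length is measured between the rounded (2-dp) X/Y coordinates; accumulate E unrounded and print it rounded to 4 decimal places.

At z = 0.25 mm: the cube is present — its section is the full 23×13.5 rectangle; the cylinder at (-1, 3) is absent (z outside [6.5, 19]); the cube at (-3.5, 12) is absent (z outside [7.5, 11]); Taking the union: only the 23×13.5 cube is present, so the union is just that shape — 1 connected region. The outline is a single polygon with 4 vertices. Extrusion per mm of travel: 0.8 × 0.25 / (π × 0.875²) = 0.083150. Accumulating E over each segment gives final E = 6.0700.

G0 X0.00 Y0.00 Z0.25
G1 X23.00 Y0.00 E1.9125
G1 X23.00 Y13.50 E3.0350
G1 X0.00 Y13.50 E4.9474
G1 X0.00 Y0.00 E6.0700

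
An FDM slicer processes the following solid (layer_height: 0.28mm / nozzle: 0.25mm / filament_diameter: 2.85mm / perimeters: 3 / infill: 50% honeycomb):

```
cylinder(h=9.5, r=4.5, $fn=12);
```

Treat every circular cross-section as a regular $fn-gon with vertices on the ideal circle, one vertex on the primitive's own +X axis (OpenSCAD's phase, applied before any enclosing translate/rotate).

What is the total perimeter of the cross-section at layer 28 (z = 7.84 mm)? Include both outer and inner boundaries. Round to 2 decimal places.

At z = 7.84 mm: the r=4.5 cylinder contributes a regular 12-gon of circumradius 4.5 (perimeter = 2·12·4.500·sin(180°/12) = 27.95 mm). Overall, the cross-section is a single solid region. Total boundary length (outer) = 27.95 mm.

27.95 mm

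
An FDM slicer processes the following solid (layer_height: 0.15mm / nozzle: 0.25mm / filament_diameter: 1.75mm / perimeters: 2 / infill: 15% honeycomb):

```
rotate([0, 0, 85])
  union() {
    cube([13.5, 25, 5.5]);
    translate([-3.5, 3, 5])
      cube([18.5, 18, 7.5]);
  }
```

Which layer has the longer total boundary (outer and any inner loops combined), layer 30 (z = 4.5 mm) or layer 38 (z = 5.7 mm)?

layer 30 (z = 4.5 mm)

Layer 30 (z = 4.5): the 13.5×25 cube contributes its full rectangle (perimeter 77.00 mm); the cube at (-3.5, 3) does not reach this height (z outside [5, 12.5]); Taking the union: only the 13.5×25 cube is present, so the union is just that shape — boundary = 77.00 mm; (rotated 85° about Z; rotation is an isometry so areas/perimeters/island counts are preserved). So its perimeter = 77.00 mm. Layer 38 (z = 5.7): the cube is absent (z outside [0, 5.5]); the 18.5×18 cube at (-3.5, 3) contributes its full rectangle (perimeter 73.00 mm); Combining (union): only the 18.5×18 cube at (-3.5, 3) is present, so the union is just that shape — boundary = 73.00 mm; (rotated 85° about Z; rotation is an isometry so areas/perimeters/island counts are preserved). So its perimeter = 73.00 mm. Layer 30 is larger (77.00 vs 73.00 mm).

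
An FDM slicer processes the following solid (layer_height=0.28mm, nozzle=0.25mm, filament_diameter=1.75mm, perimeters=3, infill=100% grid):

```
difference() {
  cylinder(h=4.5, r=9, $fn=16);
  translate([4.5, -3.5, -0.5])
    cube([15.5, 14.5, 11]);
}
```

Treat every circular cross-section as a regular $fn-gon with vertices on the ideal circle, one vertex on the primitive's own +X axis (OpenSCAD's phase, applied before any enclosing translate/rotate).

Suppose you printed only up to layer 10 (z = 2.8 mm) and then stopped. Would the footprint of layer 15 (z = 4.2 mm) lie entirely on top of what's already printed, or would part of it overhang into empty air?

Compare the two slices. At z = 2.8: the cylinder: section is a regular 16-gon, circumradius r=9 (area = (16/2)·9.000²·sin(360°/16) = 247.98 mm²); the cube at (4.5, -3.5) (footprint 15.5×14.5) is included at this height (area 224.75 mm²); Subtracting the remaining from the first: starting from the r=9 cylinder (247.98 mm²), the 15.5×14.5 cube at (4.5, -3.5) partially overlaps it — only the 38.30 mm² overlap (of its 224.75 mm²) is removed, clipping the outline — area = 209.68 mm². At z = 4.2: the r=9 cylinder gives a regular 16-gon of circumradius 9 (constant along its height) (area = (16/2)·9.000²·sin(360°/16) = 247.98 mm²); the cube at (4.5, -3.5) (footprint 15.5×14.5) is included at this height (area 224.75 mm²); Subtracting the remaining from the first: starting from the r=9 cylinder (247.98 mm²), the 15.5×14.5 cube at (4.5, -3.5) partially overlaps it — only the 38.30 mm² overlap (of its 224.75 mm²) is removed, clipping the outline — area = 209.68 mm². Checking containment: the cross-section at z = 4.2 is a subset of the cross-section at z = 2.8.

entirely on top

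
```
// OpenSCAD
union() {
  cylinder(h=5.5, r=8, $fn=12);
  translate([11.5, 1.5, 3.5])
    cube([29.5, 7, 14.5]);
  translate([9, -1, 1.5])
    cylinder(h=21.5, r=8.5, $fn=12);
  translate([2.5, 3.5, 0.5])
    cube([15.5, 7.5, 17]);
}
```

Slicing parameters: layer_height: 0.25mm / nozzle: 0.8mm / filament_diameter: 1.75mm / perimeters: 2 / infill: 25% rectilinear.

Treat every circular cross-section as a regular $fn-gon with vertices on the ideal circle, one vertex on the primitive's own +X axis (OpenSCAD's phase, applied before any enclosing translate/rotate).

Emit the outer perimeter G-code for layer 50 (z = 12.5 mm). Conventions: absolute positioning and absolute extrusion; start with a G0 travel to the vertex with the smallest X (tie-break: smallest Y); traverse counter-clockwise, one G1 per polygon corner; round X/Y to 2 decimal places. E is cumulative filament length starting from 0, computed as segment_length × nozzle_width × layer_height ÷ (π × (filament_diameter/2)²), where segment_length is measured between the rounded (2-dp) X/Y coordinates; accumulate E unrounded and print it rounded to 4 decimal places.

At z = 12.5 mm: the cylinder is absent (z outside [0, 5.5]); the cube at (11.5, 1.5) (footprint 29.5×7) is included at this height; the r=8.5 cylinder at (9, -1) contributes a regular 12-gon of circumradius 8.5; the cube at (2.5, 3.5) (footprint 15.5×7.5) is included at this height; Taking the union: the regions partially overlap (shared area 79.76 mm²), so overlapping operands fuse into one piece — 1 connected region. The outline is a single polygon with 15 vertices. Extrusion per mm of travel: 0.8 × 0.25 / (π × 0.875²) = 0.083150. Accumulating E over each segment gives final E = 9.4510.

G0 X0.50 Y-1.00 Z12.50
G1 X1.64 Y-5.25 E0.3659
G1 X4.75 Y-8.36 E0.7316
G1 X9.00 Y-9.50 E1.0975
G1 X13.25 Y-8.36 E1.4634
G1 X16.36 Y-5.25 E1.8291
G1 X17.50 Y-1.00 E2.1949
G1 X16.83 Y1.50 E2.4102
G1 X41.00 Y1.50 E4.4199
G1 X41.00 Y8.50 E5.0020
G1 X18.00 Y8.50 E6.9144
G1 X18.00 Y11.00 E7.1223
G1 X2.50 Y11.00 E8.4111
G1 X2.50 Y4.11 E8.9840
G1 X1.64 Y3.25 E9.0852
G1 X0.50 Y-1.00 E9.4510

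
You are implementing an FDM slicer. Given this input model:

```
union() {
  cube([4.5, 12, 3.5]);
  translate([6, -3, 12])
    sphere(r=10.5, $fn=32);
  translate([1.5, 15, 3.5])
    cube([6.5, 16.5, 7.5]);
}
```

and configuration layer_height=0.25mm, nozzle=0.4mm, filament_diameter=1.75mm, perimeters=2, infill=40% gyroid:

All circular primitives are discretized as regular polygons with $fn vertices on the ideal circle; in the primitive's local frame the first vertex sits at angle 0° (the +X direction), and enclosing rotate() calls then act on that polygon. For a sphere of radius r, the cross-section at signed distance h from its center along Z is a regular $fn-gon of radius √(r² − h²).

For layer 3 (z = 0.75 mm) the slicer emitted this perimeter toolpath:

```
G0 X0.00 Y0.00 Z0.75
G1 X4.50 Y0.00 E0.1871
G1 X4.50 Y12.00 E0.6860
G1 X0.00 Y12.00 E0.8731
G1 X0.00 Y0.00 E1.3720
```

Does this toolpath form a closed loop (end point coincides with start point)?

Start point (G0): (0.00, 0.00). End point (last G1): the path returns to the start — closed.

yes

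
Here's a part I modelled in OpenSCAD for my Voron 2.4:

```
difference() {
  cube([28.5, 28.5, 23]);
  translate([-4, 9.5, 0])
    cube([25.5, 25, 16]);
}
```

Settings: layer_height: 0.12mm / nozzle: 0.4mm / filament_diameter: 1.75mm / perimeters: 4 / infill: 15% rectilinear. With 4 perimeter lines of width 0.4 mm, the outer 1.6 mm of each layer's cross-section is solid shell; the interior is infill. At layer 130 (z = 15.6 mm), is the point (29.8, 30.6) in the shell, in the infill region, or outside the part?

At z = 15.6 mm: the 28.5×28.5 cube contributes its full rectangle; the cube at (-4, 9.5) is present — its section is the full 25.5×25 rectangle; Subtracting the remaining from the first: starting from the 28.5×28.5 cube, the 25.5×25 cube at (-4, 9.5) partially overlaps it — only the 408.50 mm² overlap (of its 637.50 mm²) is removed, clipping the outline — 1 connected region. Overall, the cross-section is a single solid region. The nearest boundary edge runs (28.50, 28.50)→(28.50, 0.00); distance from the point to it = 2.47 mm. The point is not inside any of the regions above, so it lies outside the cross-section (2.47 mm from the nearest boundary).

outside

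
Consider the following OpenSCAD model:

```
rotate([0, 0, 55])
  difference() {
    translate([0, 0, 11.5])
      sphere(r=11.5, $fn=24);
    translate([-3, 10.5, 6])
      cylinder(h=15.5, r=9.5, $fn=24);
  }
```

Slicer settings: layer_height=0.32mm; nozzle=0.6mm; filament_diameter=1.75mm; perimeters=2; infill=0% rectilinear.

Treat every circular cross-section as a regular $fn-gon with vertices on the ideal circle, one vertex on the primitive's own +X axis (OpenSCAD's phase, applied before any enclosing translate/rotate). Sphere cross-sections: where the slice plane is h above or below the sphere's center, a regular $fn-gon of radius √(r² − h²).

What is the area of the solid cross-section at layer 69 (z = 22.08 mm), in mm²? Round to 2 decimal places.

63.09 mm²

At z = 22.08 mm: the r=11.5 sphere slices to a regular 24-gon of circumradius 4.507 (√(r²−h²) with h=10.58 from center) (area = (24/2)·4.507²·sin(360°/24) = 63.09 mm²); the cylinder at (-3, 10.5) is not intersected at this z (z outside [6, 21.5]); Taking the first minus the rest: none of the subtracted shapes is present at this height, so the r=11.5 sphere is unchanged — area = 63.09 mm²; (rotated 55° about Z; rotation is an isometry so areas/perimeters/island counts are preserved). Overall, the cross-section is a single solid region. Net area = 63.09 mm².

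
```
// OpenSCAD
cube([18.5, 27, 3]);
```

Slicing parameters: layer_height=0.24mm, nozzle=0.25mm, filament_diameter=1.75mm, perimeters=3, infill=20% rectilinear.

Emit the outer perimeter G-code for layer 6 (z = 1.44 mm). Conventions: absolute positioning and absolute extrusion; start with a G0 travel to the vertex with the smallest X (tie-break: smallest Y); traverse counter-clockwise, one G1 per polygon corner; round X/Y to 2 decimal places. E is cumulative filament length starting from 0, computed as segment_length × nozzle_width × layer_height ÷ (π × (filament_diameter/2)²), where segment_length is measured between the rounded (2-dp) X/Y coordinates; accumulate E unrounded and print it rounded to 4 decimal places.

At z = 1.44 mm: the cube (footprint 18.5×27) is included at this height. The outline is a single polygon with 4 vertices. Extrusion per mm of travel: 0.25 × 0.24 / (π × 0.875²) = 0.024945. Accumulating E over each segment gives final E = 2.2700.

G0 X0.00 Y0.00 Z1.44
G1 X18.50 Y0.00 E0.4615
G1 X18.50 Y27.00 E1.1350
G1 X0.00 Y27.00 E1.5965
G1 X0.00 Y0.00 E2.2700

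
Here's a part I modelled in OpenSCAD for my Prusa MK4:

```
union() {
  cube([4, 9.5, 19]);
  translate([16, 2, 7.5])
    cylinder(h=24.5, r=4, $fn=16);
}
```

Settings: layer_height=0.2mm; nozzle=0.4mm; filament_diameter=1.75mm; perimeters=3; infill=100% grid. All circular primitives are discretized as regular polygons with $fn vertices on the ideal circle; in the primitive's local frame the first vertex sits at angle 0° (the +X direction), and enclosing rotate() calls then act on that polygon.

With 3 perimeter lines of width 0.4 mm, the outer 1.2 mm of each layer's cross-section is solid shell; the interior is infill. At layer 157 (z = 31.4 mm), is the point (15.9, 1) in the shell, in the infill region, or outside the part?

At z = 31.4 mm: the cube is not intersected at this z (z outside [0, 19]); the r=4 cylinder at (16, 2) contributes a regular 16-gon of circumradius 4; Merging all regions: only the r=4 cylinder at (16, 2) is present, so the union is just that shape — 1 connected region. Overall, the cross-section is a single solid region. The nearest boundary edge runs (14.47, -1.70)→(16.00, -2.00); distance from the point to it = 2.92 mm. The point is inside the cross-section and 2.92 mm from the nearest boundary — more than the 1.2 mm shell width (3 × 0.4), so it's in the infill interior.

infill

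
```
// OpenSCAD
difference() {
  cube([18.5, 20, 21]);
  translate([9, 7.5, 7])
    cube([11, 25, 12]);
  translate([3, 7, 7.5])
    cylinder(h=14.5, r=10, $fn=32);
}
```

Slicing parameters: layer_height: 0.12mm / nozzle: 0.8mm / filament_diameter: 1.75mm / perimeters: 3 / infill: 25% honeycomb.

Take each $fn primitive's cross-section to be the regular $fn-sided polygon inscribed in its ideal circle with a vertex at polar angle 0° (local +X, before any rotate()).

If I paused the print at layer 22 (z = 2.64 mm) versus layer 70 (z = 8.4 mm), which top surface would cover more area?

Layer 22 (z = 2.64): the 18.5×20 cube contributes its full rectangle (area 370.00 mm²); the cube at (9, 7.5) is not intersected at this z (z outside [7, 19]); the cylinder at (3, 7) is absent (z outside [7.5, 22]); After the difference (first − rest): none of the subtracted shapes is present at this height, so the 18.5×20 cube is unchanged — area = 370.00 mm². So its area = 370.00 mm². Layer 70 (z = 8.4): the cube (footprint 18.5×20) is included at this height (area 370.00 mm²); the 11×25 cube at (9, 7.5) contributes its full rectangle (area 275.00 mm²); the r=10 cylinder at (3, 7) gives a regular 32-gon of circumradius 10 (constant along its height) (area = (32/2)·10.000²·sin(360°/32) = 312.14 mm²); After the difference (first − rest): starting from the 18.5×20 cube (370.00 mm²), the 11×25 cube at (9, 7.5) partially overlaps it — only the 118.75 mm² overlap (of its 275.00 mm²) is removed, clipping the outline; the r=10 cylinder at (3, 7) partially overlaps it — only the 171.92 mm² overlap (of its 312.14 mm²) is removed, clipping the outline — area = 79.33 mm². So its area = 79.33 mm². Layer 22 is larger (370.00 vs 79.33 mm²).

layer 22 (z = 2.64 mm)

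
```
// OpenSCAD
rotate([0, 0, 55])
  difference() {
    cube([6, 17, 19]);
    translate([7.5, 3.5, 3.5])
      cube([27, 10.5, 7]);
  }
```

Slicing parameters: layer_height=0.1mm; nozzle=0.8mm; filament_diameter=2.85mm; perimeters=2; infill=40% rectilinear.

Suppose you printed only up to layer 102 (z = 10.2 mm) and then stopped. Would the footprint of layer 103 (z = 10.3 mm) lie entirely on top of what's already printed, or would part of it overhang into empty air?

entirely on top

Compare the two slices. At z = 10.2: the cube is present — its section is the full 6×17 rectangle (area 102.00 mm²); the 27×10.5 cube at (7.5, 3.5) contributes its full rectangle (area 283.50 mm²); Taking the first minus the rest: starting from the 6×17 cube (102.00 mm²), the 27×10.5 cube at (7.5, 3.5) misses the remaining region (no effect) — area = 102.00 mm²; (whole slice rotated 55° about Z — lengths, areas and connectivity unchanged). At z = 10.3: the cube (footprint 6×17) is included at this height (area 102.00 mm²); the cube at (7.5, 3.5) is present — its section is the full 27×10.5 rectangle (area 283.50 mm²); Subtracting the remaining from the first: starting from the 6×17 cube (102.00 mm²), the 27×10.5 cube at (7.5, 3.5) misses the remaining region (no effect) — area = 102.00 mm²; (rotated 55° about Z; rotation is an isometry so areas/perimeters/island counts are preserved). Checking containment: the cross-section at z = 10.3 is a subset of the cross-section at z = 10.2.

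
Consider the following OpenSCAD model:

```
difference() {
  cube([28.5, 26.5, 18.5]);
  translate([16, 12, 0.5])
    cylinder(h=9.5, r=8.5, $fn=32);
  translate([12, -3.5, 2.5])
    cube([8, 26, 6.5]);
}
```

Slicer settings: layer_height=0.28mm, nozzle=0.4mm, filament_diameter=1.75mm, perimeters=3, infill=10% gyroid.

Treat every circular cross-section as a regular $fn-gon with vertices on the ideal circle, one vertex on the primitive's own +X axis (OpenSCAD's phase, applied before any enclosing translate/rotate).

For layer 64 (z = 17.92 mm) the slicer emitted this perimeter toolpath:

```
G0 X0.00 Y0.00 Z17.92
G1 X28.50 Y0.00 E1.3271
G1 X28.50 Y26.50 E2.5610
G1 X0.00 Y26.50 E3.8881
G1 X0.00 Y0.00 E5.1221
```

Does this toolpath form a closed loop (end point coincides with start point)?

Start point (G0): (0.00, 0.00). End point (last G1): the path returns to the start — closed.

yes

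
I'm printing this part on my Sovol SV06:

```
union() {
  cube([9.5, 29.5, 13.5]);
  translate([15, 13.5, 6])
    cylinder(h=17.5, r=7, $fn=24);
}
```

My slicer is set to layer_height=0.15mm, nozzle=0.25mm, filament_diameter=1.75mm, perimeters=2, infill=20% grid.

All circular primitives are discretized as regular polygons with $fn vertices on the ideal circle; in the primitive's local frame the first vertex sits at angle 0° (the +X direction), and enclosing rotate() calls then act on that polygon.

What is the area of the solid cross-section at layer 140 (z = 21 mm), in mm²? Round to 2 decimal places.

152.19 mm²

At z = 21 mm: the cube does not reach this height (z outside [0, 13.5]); the r=7 cylinder at (15, 13.5) gives a regular 24-gon of circumradius 7 (constant along its height) (area = (24/2)·7.000²·sin(360°/24) = 152.19 mm²); Merging all regions: only the r=7 cylinder at (15, 13.5) is present, so the union is just that shape — area = 152.19 mm². Overall, the cross-section is a single solid region. Net area = 152.19 mm².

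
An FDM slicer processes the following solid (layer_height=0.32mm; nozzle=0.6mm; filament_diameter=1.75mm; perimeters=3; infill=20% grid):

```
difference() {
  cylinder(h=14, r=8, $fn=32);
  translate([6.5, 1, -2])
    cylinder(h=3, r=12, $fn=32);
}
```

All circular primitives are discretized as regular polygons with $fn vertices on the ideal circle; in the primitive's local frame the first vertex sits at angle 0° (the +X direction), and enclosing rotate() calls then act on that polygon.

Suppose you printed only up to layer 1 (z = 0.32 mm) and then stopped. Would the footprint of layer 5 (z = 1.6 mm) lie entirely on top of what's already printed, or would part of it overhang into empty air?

part overhangs

Compare the two slices. At z = 0.32: the r=8 cylinder contributes a regular 32-gon of circumradius 8 (area = (32/2)·8.000²·sin(360°/32) = 199.77 mm²); the r=12 cylinder at (6.5, 1) contributes a regular 32-gon of circumradius 12 (area = (32/2)·12.000²·sin(360°/32) = 449.49 mm²); Taking the first minus the rest: starting from the r=8 cylinder (199.77 mm²), the r=12 cylinder at (6.5, 1) partially overlaps it — only the 169.81 mm² overlap (of its 449.49 mm²) is removed, clipping the outline — area = 29.96 mm². At z = 1.6: the r=8 cylinder contributes a regular 32-gon of circumradius 8 (area = (32/2)·8.000²·sin(360°/32) = 199.77 mm²); the cylinder at (6.5, 1) is absent (z outside [-2, 1]); After the difference (first − rest): none of the subtracted shapes is present at this height, so the r=8 cylinder is unchanged — area = 199.77 mm². Checking containment: at z = 1.6 the cross-section extends beyond the z = 0.32 cross-section by about 169.81 mm².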